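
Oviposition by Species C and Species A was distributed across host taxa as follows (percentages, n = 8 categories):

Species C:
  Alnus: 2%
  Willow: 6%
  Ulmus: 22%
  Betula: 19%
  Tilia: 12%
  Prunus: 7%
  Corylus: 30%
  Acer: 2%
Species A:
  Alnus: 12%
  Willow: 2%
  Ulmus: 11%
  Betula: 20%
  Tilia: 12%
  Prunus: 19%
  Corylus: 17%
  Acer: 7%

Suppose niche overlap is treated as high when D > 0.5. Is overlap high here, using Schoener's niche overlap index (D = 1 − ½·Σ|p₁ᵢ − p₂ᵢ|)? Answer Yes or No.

Yes

Convert percentages to proportions (divide by 100).
Σ|p₁ᵢ − p₂ᵢ| = 0.10 + 0.04 + 0.11 + 0.01 + 0.00 + 0.12 + 0.13 + 0.05 = 0.56
D = 1 − ½ × 0.56 = 1 − 0.280 = 0.7200
D = 0.7200 > 0.5 → Yes.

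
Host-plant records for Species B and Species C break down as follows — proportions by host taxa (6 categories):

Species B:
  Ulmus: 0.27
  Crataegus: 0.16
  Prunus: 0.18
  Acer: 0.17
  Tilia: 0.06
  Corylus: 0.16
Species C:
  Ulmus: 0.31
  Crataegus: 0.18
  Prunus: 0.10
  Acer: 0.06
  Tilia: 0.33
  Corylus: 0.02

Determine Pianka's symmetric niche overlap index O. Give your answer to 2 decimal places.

Σ p₁ᵢp₂ᵢ = 0.0837 + 0.0288 + 0.0180 + 0.0102 + 0.0198 + 0.0032 = 0.1637
Σp_1ᵢ² = 0.27² + 0.16² + 0.18² + 0.17² + 0.06² + 0.16² = 0.0729 + 0.0256 + 0.0324 + 0.0289 + 0.0036 + 0.0256 = 0.1890
Σp_2ᵢ² = 0.31² + 0.18² + 0.10² + 0.06² + 0.33² + 0.02² = 0.0961 + 0.0324 + 0.0100 + 0.0036 + 0.1089 + 0.0004 = 0.2514
O = 0.1637 / √(0.1890 × 0.2514) = 0.1637 / 0.21798 = 0.7510

0.75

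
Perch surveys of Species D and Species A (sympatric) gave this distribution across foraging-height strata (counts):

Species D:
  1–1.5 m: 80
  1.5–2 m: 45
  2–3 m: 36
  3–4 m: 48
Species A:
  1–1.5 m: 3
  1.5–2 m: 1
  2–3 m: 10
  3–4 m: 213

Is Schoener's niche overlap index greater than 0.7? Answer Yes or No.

No

Proportions for Species D (n=209): 80/209=0.3828, 45/209=0.2153, 36/209=0.1722, 48/209=0.2297
Proportions for Species A (n=227): 3/227=0.0132, 1/227=0.0044, 10/227=0.0441, 213/227=0.9383
Σ|p₁ᵢ − p₂ᵢ| = 0.3696 + 0.2109 + 0.1281 + 0.7086 = 1.4172
D = 1 − ½ × 1.4172 = 1 − 0.70860 = 0.29140
D = 0.29140 < 0.7 → No.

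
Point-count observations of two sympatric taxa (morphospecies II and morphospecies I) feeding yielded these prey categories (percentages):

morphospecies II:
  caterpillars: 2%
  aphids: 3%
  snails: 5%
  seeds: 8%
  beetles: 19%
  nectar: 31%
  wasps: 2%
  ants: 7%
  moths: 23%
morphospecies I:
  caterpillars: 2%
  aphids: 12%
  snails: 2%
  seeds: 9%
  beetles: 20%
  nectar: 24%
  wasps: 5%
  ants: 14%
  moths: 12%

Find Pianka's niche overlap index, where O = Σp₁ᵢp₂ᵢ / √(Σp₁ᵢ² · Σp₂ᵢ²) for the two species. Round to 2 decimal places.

0.92

Convert percentages to proportions (divide by 100).
Σ p₁ᵢp₂ᵢ = 0.0004 + 0.0036 + 0.0010 + 0.0072 + 0.0380 + 0.0744 + 0.0010 + 0.0098 + 0.0276 = 0.1630
Σp_1ᵢ² = 0.02² + 0.03² + 0.05² + 0.08² + 0.19² + 0.31² + 0.02² + 0.07² + 0.23² = 0.0004 + 0.0009 + 0.0025 + 0.0064 + 0.0361 + 0.0961 + 0.0004 + 0.0049 + 0.0529 = 0.2006
Σp_2ᵢ² = 0.02² + 0.12² + 0.02² + 0.09² + 0.20² + 0.24² + 0.05² + 0.14² + 0.12² = 0.0004 + 0.0144 + 0.0004 + 0.0081 + 0.0400 + 0.0576 + 0.0025 + 0.0196 + 0.0144 = 0.1574
O = 0.1630 / √(0.2006 × 0.1574) = 0.1630 / 0.17769 = 0.9173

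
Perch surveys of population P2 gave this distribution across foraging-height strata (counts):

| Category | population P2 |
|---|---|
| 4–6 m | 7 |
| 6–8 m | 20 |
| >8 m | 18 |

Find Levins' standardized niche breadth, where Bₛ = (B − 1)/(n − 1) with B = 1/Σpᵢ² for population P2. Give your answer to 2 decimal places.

0.81

Proportions for population P2 (n=45): 7/45=0.1556, 20/45=0.4444, 18/45=0.4000
Σpᵢ² = 0.1556² + 0.4444² + 0.4000² = 0.024211 + 0.197491 + 0.160000 = 0.381702
B = 1 / 0.381702 = 2.6198
Bₛ = (B − 1)/(n − 1) = (2.6198 − 1)/(3 − 1) = 1.6198/2 = 0.8099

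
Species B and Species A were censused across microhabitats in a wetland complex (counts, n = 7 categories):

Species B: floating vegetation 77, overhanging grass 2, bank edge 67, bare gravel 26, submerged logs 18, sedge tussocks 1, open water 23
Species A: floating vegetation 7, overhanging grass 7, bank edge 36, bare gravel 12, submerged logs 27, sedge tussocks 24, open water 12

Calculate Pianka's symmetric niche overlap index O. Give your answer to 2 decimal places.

0.68

Proportions for Species B (n=214): 77/214=0.3598, 2/214=0.0093, 67/214=0.3131, 26/214=0.1215, 18/214=0.0841, 1/214=0.0047, 23/214=0.1075
Proportions for Species A (n=125): 7/125=0.0560, 7/125=0.0560, 36/125=0.2880, 12/125=0.0960, 27/125=0.2160, 24/125=0.1920, 12/125=0.0960
Σ p₁ᵢp₂ᵢ = 0.020149 + 0.000521 + 0.090173 + 0.011664 + 0.018166 + 0.000902 + 0.010320 = 0.151895
Σp_1ᵢ² = 0.3598² + 0.0093² + 0.3131² + 0.1215² + 0.0841² + 0.0047² + 0.1075² = 0.129456 + 0.000086 + 0.098032 + 0.014762 + 0.007073 + 0.000022 + 0.011556 = 0.260987
Σp_2ᵢ² = 0.0560² + 0.0560² + 0.2880² + 0.0960² + 0.2160² + 0.1920² + 0.0960² = 0.003136 + 0.003136 + 0.082944 + 0.009216 + 0.046656 + 0.036864 + 0.009216 = 0.191168
O = 0.151895 / √(0.260987 × 0.191168) = 0.151895 / 0.2233660 = 0.6800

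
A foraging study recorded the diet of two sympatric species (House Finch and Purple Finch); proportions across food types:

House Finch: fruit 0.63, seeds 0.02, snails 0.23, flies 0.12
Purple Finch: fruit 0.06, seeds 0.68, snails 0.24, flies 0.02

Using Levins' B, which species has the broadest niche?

House Finch

Σp_Housᵢ² = 0.63² + 0.02² + 0.23² + 0.12² = 0.3969 + 0.0004 + 0.0529 + 0.0144 = 0.4646
B_Hous = 1 / 0.4646 = 2.1524
Σp_Purpᵢ² = 0.06² + 0.68² + 0.24² + 0.02² = 0.0036 + 0.4624 + 0.0576 + 0.0004 = 0.5240
B_Purp = 1 / 0.5240 = 1.9084
Highest B → broadest niche (most generalist): House Finch (B = 2.15).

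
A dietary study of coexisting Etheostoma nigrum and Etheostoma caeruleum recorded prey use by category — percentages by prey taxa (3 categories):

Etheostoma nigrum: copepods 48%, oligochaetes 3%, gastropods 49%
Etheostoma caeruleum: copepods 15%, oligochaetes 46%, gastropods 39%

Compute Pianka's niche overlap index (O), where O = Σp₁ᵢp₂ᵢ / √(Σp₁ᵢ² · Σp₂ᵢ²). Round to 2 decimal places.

Convert percentages to proportions (divide by 100).
Σ p₁ᵢp₂ᵢ = 0.0720 + 0.0138 + 0.1911 = 0.2769
Σp_1ᵢ² = 0.48² + 0.03² + 0.49² = 0.2304 + 0.0009 + 0.2401 = 0.4714
Σp_2ᵢ² = 0.15² + 0.46² + 0.39² = 0.0225 + 0.2116 + 0.1521 = 0.3862
O = 0.2769 / √(0.4714 × 0.3862) = 0.2769 / 0.42668 = 0.6490

0.65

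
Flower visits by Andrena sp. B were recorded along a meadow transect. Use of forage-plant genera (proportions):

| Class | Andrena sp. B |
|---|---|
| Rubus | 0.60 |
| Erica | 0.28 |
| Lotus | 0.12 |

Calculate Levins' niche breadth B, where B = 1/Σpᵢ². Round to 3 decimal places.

Σpᵢ² = 0.60² + 0.28² + 0.12² = 0.3600 + 0.0784 + 0.0144 = 0.4528
B = 1 / 0.4528 = 2.20848

2.208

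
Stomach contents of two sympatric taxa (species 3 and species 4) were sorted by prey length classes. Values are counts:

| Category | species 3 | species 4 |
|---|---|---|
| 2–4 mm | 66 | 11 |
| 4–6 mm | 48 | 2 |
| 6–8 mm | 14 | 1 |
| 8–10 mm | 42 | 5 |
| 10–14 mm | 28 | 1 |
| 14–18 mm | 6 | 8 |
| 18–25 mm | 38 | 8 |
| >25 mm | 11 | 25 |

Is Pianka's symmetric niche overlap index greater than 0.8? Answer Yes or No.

Proportions for species 3 (n=253): 66/253=0.2609, 48/253=0.1897, 14/253=0.0553, 42/253=0.1660, 28/253=0.1107, 6/253=0.0237, 38/253=0.1502, 11/253=0.0435
Proportions for species 4 (n=61): 11/61=0.1803, 2/61=0.0328, 1/61=0.0164, 5/61=0.0820, 1/61=0.0164, 8/61=0.1311, 8/61=0.1311, 25/61=0.4098
Σ p₁ᵢp₂ᵢ = 0.047040 + 0.006222 + 0.000907 + 0.013612 + 0.001815 + 0.003107 + 0.019691 + 0.017826 = 0.110220
Σp_1ᵢ² = 0.2609² + 0.1897² + 0.0553² + 0.1660² + 0.1107² + 0.0237² + 0.1502² + 0.0435² = 0.068069 + 0.035986 + 0.003058 + 0.027556 + 0.012254 + 0.000562 + 0.022560 + 0.001892 = 0.171937
Σp_2ᵢ² = 0.1803² + 0.0328² + 0.0164² + 0.0820² + 0.0164² + 0.1311² + 0.1311² + 0.4098² = 0.032508 + 0.001076 + 0.000269 + 0.006724 + 0.000269 + 0.017187 + 0.017187 + 0.167936 = 0.243156
O = 0.110220 / √(0.171937 × 0.243156) = 0.110220 / 0.2044689 = 0.5391
O = 0.5391 < 0.8 → No.

No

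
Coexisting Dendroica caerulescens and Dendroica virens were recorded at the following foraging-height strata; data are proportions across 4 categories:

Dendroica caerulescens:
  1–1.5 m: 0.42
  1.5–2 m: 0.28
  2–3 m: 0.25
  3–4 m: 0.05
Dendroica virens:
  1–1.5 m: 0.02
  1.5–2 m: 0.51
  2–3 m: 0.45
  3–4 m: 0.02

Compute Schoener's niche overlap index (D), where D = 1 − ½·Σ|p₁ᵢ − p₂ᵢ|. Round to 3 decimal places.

Σ|p₁ᵢ − p₂ᵢ| = 0.40 + 0.23 + 0.20 + 0.03 = 0.86
D = 1 − ½ × 0.86 = 1 − 0.430 = 0.57000

0.570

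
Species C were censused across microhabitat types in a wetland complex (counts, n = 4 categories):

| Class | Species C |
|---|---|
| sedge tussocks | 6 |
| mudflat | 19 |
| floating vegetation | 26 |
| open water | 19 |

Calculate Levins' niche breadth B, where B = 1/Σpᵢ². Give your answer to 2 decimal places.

Proportions for Species C (n=70): 6/70=0.0857, 19/70=0.2714, 26/70=0.3714, 19/70=0.2714
Σpᵢ² = 0.0857² + 0.2714² + 0.3714² + 0.2714² = 0.007344 + 0.073658 + 0.137938 + 0.073658 = 0.292598
B = 1 / 0.292598 = 3.4177

3.42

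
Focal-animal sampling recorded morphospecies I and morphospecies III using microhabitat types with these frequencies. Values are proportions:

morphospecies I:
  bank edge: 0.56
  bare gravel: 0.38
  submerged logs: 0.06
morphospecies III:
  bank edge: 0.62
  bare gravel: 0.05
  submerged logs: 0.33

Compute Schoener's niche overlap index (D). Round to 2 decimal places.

0.67

Σ|p₁ᵢ − p₂ᵢ| = 0.06 + 0.33 + 0.27 = 0.66
D = 1 − ½ × 0.66 = 1 − 0.330 = 0.6700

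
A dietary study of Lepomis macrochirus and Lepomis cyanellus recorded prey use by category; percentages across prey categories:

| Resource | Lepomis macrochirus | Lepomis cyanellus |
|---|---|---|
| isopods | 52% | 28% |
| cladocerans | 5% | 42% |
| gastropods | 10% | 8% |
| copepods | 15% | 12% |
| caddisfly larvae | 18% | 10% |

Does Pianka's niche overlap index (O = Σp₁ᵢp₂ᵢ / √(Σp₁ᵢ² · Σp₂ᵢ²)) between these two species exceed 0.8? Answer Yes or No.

No

Convert percentages to proportions (divide by 100).
Σ p₁ᵢp₂ᵢ = 0.1456 + 0.0210 + 0.0080 + 0.0180 + 0.0180 = 0.2106
Σp_1ᵢ² = 0.52² + 0.05² + 0.10² + 0.15² + 0.18² = 0.2704 + 0.0025 + 0.0100 + 0.0225 + 0.0324 = 0.3378
Σp_2ᵢ² = 0.28² + 0.42² + 0.08² + 0.12² + 0.10² = 0.0784 + 0.1764 + 0.0064 + 0.0144 + 0.0100 = 0.2856
O = 0.2106 / √(0.3378 × 0.2856) = 0.2106 / 0.31061 = 0.6780
O = 0.6780 < 0.8 → No.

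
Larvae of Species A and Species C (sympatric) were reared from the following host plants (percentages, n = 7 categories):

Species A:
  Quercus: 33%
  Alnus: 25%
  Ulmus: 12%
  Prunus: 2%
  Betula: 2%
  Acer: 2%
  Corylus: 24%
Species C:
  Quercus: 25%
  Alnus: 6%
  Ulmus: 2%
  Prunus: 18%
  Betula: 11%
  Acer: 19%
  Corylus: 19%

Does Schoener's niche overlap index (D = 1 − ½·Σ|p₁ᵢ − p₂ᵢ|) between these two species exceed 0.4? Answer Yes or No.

Convert percentages to proportions (divide by 100).
Σ|p₁ᵢ − p₂ᵢ| = 0.08 + 0.19 + 0.10 + 0.16 + 0.09 + 0.17 + 0.05 = 0.84
D = 1 − ½ × 0.84 = 1 − 0.420 = 0.5800
D = 0.5800 > 0.4 → Yes.

Yes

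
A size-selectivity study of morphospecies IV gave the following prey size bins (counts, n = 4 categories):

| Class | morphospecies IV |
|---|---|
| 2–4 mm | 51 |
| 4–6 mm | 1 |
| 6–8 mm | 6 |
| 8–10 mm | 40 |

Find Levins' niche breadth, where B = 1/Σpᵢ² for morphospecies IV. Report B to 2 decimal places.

2.27

Proportions for morphospecies IV (n=98): 51/98=0.5204, 1/98=0.0102, 6/98=0.0612, 40/98=0.4082
Σpᵢ² = 0.5204² + 0.0102² + 0.0612² + 0.4082² = 0.270816 + 0.000104 + 0.003745 + 0.166627 = 0.441292
B = 1 / 0.441292 = 2.2661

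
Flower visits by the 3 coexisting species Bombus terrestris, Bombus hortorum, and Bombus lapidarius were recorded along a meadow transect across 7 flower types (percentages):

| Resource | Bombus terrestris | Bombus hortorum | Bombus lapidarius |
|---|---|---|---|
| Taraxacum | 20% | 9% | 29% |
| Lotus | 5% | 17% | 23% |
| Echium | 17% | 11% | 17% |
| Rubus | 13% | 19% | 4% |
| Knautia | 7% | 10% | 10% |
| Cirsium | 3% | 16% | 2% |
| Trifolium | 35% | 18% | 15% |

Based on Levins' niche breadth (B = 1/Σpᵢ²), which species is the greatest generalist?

Convert percentages to proportions (divide by 100).
Σp_terrᵢ² = 0.20² + 0.05² + 0.17² + 0.13² + 0.07² + 0.03² + 0.35² = 0.0400 + 0.0025 + 0.0289 + 0.0169 + 0.0049 + 0.0009 + 0.1225 = 0.2166
B_terr = 1 / 0.2166 = 4.6168
Σp_hortᵢ² = 0.09² + 0.17² + 0.11² + 0.19² + 0.10² + 0.16² + 0.18² = 0.0081 + 0.0289 + 0.0121 + 0.0361 + 0.0100 + 0.0256 + 0.0324 = 0.1532
B_hort = 1 / 0.1532 = 6.5274
Σp_lapiᵢ² = 0.29² + 0.23² + 0.17² + 0.04² + 0.10² + 0.02² + 0.15² = 0.0841 + 0.0529 + 0.0289 + 0.0016 + 0.0100 + 0.0004 + 0.0225 = 0.2004
B_lapi = 1 / 0.2004 = 4.9900
Highest B → broadest niche (most generalist): Bombus hortorum (B = 6.53).

Bombus hortorum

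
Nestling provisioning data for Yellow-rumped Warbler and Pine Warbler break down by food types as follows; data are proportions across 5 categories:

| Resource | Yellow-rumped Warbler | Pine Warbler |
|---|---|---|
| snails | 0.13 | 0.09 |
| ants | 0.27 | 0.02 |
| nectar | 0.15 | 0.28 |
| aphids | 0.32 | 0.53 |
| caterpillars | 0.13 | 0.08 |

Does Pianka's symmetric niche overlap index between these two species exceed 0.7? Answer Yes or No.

Σ p₁ᵢp₂ᵢ = 0.0117 + 0.0054 + 0.0420 + 0.1696 + 0.0104 = 0.2391
Σp_1ᵢ² = 0.13² + 0.27² + 0.15² + 0.32² + 0.13² = 0.0169 + 0.0729 + 0.0225 + 0.1024 + 0.0169 = 0.2316
Σp_2ᵢ² = 0.09² + 0.02² + 0.28² + 0.53² + 0.08² = 0.0081 + 0.0004 + 0.0784 + 0.2809 + 0.0064 = 0.3742
O = 0.2391 / √(0.2316 × 0.3742) = 0.2391 / 0.29439 = 0.8122
O = 0.8122 > 0.7 → Yes.

Yes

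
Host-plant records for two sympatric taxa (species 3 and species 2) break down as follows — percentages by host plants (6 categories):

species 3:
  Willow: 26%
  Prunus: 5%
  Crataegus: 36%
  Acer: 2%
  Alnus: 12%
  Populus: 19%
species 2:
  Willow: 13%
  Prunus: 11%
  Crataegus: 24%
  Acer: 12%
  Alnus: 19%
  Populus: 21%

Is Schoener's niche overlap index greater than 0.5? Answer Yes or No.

Yes

Convert percentages to proportions (divide by 100).
Σ|p₁ᵢ − p₂ᵢ| = 0.13 + 0.06 + 0.12 + 0.10 + 0.07 + 0.02 = 0.50
D = 1 − ½ × 0.50 = 1 − 0.250 = 0.7500
D = 0.7500 > 0.5 → Yes.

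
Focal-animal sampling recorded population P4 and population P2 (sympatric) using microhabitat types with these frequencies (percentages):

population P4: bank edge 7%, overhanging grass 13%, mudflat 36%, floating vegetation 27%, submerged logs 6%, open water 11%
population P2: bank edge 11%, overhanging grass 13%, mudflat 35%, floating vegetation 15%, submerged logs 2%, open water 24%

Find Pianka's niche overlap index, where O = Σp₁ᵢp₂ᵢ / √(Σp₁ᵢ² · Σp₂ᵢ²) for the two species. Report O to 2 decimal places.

0.93

Convert percentages to proportions (divide by 100).
Σ p₁ᵢp₂ᵢ = 0.0077 + 0.0169 + 0.1260 + 0.0405 + 0.0012 + 0.0264 = 0.2187
Σp_1ᵢ² = 0.07² + 0.13² + 0.36² + 0.27² + 0.06² + 0.11² = 0.0049 + 0.0169 + 0.1296 + 0.0729 + 0.0036 + 0.0121 = 0.2400
Σp_2ᵢ² = 0.11² + 0.13² + 0.35² + 0.15² + 0.02² + 0.24² = 0.0121 + 0.0169 + 0.1225 + 0.0225 + 0.0004 + 0.0576 = 0.2320
O = 0.2187 / √(0.2400 × 0.2320) = 0.2187 / 0.23597 = 0.9268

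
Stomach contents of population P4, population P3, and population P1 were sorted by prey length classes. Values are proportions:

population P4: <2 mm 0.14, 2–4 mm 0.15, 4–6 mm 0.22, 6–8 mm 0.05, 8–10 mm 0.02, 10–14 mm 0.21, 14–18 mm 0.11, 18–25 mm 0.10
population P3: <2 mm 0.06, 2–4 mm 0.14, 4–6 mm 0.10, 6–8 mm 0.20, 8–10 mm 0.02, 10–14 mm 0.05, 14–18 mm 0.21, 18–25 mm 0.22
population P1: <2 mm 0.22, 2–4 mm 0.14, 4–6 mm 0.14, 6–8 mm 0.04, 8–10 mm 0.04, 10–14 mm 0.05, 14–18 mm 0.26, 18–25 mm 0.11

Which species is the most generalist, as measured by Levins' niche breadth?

Σp_P4ᵢ² = 0.14² + 0.15² + 0.22² + 0.05² + 0.02² + 0.21² + 0.11² + 0.10² = 0.0196 + 0.0225 + 0.0484 + 0.0025 + 0.0004 + 0.0441 + 0.0121 + 0.0100 = 0.1596
B_P4 = 1 / 0.1596 = 6.2657
Σp_P3ᵢ² = 0.06² + 0.14² + 0.10² + 0.20² + 0.02² + 0.05² + 0.21² + 0.22² = 0.0036 + 0.0196 + 0.0100 + 0.0400 + 0.0004 + 0.0025 + 0.0441 + 0.0484 = 0.1686
B_P3 = 1 / 0.1686 = 5.9312
Σp_P1ᵢ² = 0.22² + 0.14² + 0.14² + 0.04² + 0.04² + 0.05² + 0.26² + 0.11² = 0.0484 + 0.0196 + 0.0196 + 0.0016 + 0.0016 + 0.0025 + 0.0676 + 0.0121 = 0.1730
B_P1 = 1 / 0.1730 = 5.7803
Highest B → broadest niche (most generalist): population P4 (B = 6.27).

population P4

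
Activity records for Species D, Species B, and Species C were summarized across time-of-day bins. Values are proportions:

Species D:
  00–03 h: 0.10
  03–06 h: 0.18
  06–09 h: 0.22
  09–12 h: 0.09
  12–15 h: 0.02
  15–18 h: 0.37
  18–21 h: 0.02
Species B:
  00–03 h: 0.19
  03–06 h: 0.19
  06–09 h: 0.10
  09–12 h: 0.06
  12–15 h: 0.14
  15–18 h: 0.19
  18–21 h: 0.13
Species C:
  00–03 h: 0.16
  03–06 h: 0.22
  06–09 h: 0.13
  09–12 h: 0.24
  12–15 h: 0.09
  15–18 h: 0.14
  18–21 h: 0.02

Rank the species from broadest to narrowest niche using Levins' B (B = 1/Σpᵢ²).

Σp_Dᵢ² = 0.10² + 0.18² + 0.22² + 0.09² + 0.02² + 0.37² + 0.02² = 0.0100 + 0.0324 + 0.0484 + 0.0081 + 0.0004 + 0.1369 + 0.0004 = 0.2366
B_D = 1 / 0.2366 = 4.2265
Σp_Bᵢ² = 0.19² + 0.19² + 0.10² + 0.06² + 0.14² + 0.19² + 0.13² = 0.0361 + 0.0361 + 0.0100 + 0.0036 + 0.0196 + 0.0361 + 0.0169 = 0.1584
B_B = 1 / 0.1584 = 6.3131
Σp_Cᵢ² = 0.16² + 0.22² + 0.13² + 0.24² + 0.09² + 0.14² + 0.02² = 0.0256 + 0.0484 + 0.0169 + 0.0576 + 0.0081 + 0.0196 + 0.0004 = 0.1766
B_C = 1 / 0.1766 = 5.6625
Ranking by B (broadest → narrowest): Species B (6.31) > Species C (5.66) > Species D (4.23)

Species B > Species C > Species D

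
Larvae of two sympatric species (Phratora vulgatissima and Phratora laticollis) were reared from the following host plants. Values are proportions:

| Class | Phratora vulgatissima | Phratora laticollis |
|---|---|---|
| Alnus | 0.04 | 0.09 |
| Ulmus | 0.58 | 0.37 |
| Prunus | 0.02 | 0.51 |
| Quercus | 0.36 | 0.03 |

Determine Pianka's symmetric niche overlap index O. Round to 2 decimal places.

0.55

Σ p₁ᵢp₂ᵢ = 0.0036 + 0.2146 + 0.0102 + 0.0108 = 0.2392
Σp_1ᵢ² = 0.04² + 0.58² + 0.02² + 0.36² = 0.0016 + 0.3364 + 0.0004 + 0.1296 = 0.4680
Σp_2ᵢ² = 0.09² + 0.37² + 0.51² + 0.03² = 0.0081 + 0.1369 + 0.2601 + 0.0009 = 0.4060
O = 0.2392 / √(0.4680 × 0.4060) = 0.2392 / 0.43590 = 0.5487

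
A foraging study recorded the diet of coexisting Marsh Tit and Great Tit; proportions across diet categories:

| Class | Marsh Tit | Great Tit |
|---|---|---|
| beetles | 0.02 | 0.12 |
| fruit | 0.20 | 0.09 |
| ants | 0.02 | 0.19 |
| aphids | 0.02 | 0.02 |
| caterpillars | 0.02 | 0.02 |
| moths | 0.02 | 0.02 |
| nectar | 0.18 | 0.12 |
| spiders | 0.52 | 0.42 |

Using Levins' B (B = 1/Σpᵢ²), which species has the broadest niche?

Great Tit

Σp_Marsᵢ² = 0.02² + 0.20² + 0.02² + 0.02² + 0.02² + 0.02² + 0.18² + 0.52² = 0.0004 + 0.0400 + 0.0004 + 0.0004 + 0.0004 + 0.0004 + 0.0324 + 0.2704 = 0.3448
B_Mars = 1 / 0.3448 = 2.9002
Σp_Greaᵢ² = 0.12² + 0.09² + 0.19² + 0.02² + 0.02² + 0.02² + 0.12² + 0.42² = 0.0144 + 0.0081 + 0.0361 + 0.0004 + 0.0004 + 0.0004 + 0.0144 + 0.1764 = 0.2506
B_Grea = 1 / 0.2506 = 3.9904
Highest B → broadest niche (most generalist): Great Tit (B = 3.99).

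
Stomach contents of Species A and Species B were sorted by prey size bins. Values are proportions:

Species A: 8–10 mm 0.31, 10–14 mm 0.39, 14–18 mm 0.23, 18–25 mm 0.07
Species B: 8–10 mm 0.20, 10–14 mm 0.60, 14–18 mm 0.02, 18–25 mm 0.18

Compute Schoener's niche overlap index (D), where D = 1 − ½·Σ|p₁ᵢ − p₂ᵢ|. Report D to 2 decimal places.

0.68

Σ|p₁ᵢ − p₂ᵢ| = 0.11 + 0.21 + 0.21 + 0.11 = 0.64
D = 1 − ½ × 0.64 = 1 − 0.320 = 0.6800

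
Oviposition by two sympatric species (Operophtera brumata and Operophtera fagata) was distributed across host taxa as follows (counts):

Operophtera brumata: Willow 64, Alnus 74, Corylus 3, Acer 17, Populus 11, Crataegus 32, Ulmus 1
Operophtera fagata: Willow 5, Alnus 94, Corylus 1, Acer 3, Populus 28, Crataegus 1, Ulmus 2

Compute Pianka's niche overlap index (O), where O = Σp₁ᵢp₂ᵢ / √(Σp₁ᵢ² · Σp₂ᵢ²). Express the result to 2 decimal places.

Proportions for Operophtera brumata (n=202): 64/202=0.3168, 74/202=0.3663, 3/202=0.0149, 17/202=0.0842, 11/202=0.0545, 32/202=0.1584, 1/202=0.0050
Proportions for Operophtera fagata (n=134): 5/134=0.0373, 94/134=0.7015, 1/134=0.0075, 3/134=0.0224, 28/134=0.2090, 1/134=0.0075, 2/134=0.0149
Σ p₁ᵢp₂ᵢ = 0.011817 + 0.256959 + 0.000112 + 0.001886 + 0.011391 + 0.001188 + 0.000075 = 0.283428
Σp_1ᵢ² = 0.3168² + 0.3663² + 0.0149² + 0.0842² + 0.0545² + 0.1584² + 0.0050² = 0.100362 + 0.134176 + 0.000222 + 0.007090 + 0.002970 + 0.025091 + 0.000025 = 0.269936
Σp_2ᵢ² = 0.0373² + 0.7015² + 0.0075² + 0.0224² + 0.2090² + 0.0075² + 0.0149² = 0.001391 + 0.492102 + 0.000056 + 0.000502 + 0.043681 + 0.000056 + 0.000222 = 0.538010
O = 0.283428 / √(0.269936 × 0.538010) = 0.283428 / 0.3810883 = 0.7437

0.74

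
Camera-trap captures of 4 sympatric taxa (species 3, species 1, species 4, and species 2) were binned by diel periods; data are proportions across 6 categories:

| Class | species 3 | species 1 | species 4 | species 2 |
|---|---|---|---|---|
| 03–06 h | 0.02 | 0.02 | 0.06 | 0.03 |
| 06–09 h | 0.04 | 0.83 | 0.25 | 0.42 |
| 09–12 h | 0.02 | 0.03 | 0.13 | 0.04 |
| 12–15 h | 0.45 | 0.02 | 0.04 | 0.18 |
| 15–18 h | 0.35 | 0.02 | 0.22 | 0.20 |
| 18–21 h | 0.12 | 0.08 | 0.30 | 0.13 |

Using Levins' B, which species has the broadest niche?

Σp_3ᵢ² = 0.02² + 0.04² + 0.02² + 0.45² + 0.35² + 0.12² = 0.0004 + 0.0016 + 0.0004 + 0.2025 + 0.1225 + 0.0144 = 0.3418
B_3 = 1 / 0.3418 = 2.9257
Σp_1ᵢ² = 0.02² + 0.83² + 0.03² + 0.02² + 0.02² + 0.08² = 0.0004 + 0.6889 + 0.0009 + 0.0004 + 0.0004 + 0.0064 = 0.6974
B_1 = 1 / 0.6974 = 1.4339
Σp_4ᵢ² = 0.06² + 0.25² + 0.13² + 0.04² + 0.22² + 0.30² = 0.0036 + 0.0625 + 0.0169 + 0.0016 + 0.0484 + 0.0900 = 0.2230
B_4 = 1 / 0.2230 = 4.4843
Σp_2ᵢ² = 0.03² + 0.42² + 0.04² + 0.18² + 0.20² + 0.13² = 0.0009 + 0.1764 + 0.0016 + 0.0324 + 0.0400 + 0.0169 = 0.2682
B_2 = 1 / 0.2682 = 3.7286
Highest B → broadest niche (most generalist): species 4 (B = 4.48).

species 4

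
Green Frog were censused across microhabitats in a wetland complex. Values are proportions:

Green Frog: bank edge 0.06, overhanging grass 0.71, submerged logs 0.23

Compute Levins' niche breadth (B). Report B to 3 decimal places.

1.784

Σpᵢ² = 0.06² + 0.71² + 0.23² = 0.0036 + 0.5041 + 0.0529 = 0.5606
B = 1 / 0.5606 = 1.78380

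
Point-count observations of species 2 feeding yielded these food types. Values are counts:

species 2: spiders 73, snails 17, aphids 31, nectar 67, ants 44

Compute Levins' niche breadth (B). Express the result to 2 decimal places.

Proportions for species 2 (n=232): 73/232=0.3147, 17/232=0.0733, 31/232=0.1336, 67/232=0.2888, 44/232=0.1897
Σpᵢ² = 0.3147² + 0.0733² + 0.1336² + 0.2888² + 0.1897² = 0.099036 + 0.005373 + 0.017849 + 0.083405 + 0.035986 = 0.241649
B = 1 / 0.241649 = 4.1382

4.14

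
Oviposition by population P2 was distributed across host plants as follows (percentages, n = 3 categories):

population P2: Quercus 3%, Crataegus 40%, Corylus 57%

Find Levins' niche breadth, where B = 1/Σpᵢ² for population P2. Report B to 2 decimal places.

Convert percentages to proportions (divide by 100).
Σpᵢ² = 0.03² + 0.40² + 0.57² = 0.0009 + 0.1600 + 0.3249 = 0.4858
B = 1 / 0.4858 = 2.0585

2.06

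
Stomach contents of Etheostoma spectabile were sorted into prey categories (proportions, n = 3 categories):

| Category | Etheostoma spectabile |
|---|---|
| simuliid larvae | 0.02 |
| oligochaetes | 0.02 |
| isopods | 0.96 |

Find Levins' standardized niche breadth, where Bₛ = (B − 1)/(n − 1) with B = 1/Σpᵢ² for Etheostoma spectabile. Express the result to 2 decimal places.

Σpᵢ² = 0.02² + 0.02² + 0.96² = 0.0004 + 0.0004 + 0.9216 = 0.9224
B = 1 / 0.9224 = 1.0841
Bₛ = (B − 1)/(n − 1) = (1.0841 − 1)/(3 − 1) = 0.0841/2 = 0.0421

0.04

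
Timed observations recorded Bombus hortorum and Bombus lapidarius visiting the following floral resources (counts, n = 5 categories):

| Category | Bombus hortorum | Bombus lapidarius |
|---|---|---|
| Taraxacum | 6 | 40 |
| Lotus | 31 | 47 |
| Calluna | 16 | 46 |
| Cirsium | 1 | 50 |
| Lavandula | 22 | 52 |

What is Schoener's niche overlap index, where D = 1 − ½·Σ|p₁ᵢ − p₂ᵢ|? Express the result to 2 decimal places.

Proportions for Bombus hortorum (n=76): 6/76=0.0789, 31/76=0.4079, 16/76=0.2105, 1/76=0.0132, 22/76=0.2895
Proportions for Bombus lapidarius (n=235): 40/235=0.1702, 47/235=0.2000, 46/235=0.1957, 50/235=0.2128, 52/235=0.2213
Σ|p₁ᵢ − p₂ᵢ| = 0.0913 + 0.2079 + 0.0148 + 0.1996 + 0.0682 = 0.5818
D = 1 − ½ × 0.5818 = 1 − 0.29090 = 0.70910

0.71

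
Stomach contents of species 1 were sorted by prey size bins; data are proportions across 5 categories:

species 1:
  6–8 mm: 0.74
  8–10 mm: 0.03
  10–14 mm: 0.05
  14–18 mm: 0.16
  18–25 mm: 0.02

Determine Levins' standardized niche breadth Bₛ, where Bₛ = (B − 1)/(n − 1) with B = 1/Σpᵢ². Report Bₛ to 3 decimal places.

0.183

Σpᵢ² = 0.74² + 0.03² + 0.05² + 0.16² + 0.02² = 0.5476 + 0.0009 + 0.0025 + 0.0256 + 0.0004 = 0.5770
B = 1 / 0.5770 = 1.73310
Bₛ = (B − 1)/(n − 1) = (1.73310 − 1)/(5 − 1) = 0.73310/4 = 0.18328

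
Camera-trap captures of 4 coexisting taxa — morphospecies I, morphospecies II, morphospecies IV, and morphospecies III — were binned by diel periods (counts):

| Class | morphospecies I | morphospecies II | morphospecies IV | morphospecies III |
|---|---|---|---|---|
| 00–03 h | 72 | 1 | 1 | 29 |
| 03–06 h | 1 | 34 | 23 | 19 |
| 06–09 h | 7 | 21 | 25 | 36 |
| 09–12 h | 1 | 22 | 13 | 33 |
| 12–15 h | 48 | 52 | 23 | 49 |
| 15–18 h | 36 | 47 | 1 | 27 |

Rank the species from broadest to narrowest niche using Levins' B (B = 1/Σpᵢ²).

morphospecies III > morphospecies II > morphospecies IV > morphospecies I

Proportions for morphospecies I (n=165): 72/165=0.4364, 1/165=0.0061, 7/165=0.0424, 1/165=0.0061, 48/165=0.2909, 36/165=0.2182
Proportions for morphospecies II (n=177): 1/177=0.0056, 34/177=0.1921, 21/177=0.1186, 22/177=0.1243, 52/177=0.2938, 47/177=0.2655
Proportions for morphospecies IV (n=86): 1/86=0.0116, 23/86=0.2674, 25/86=0.2907, 13/86=0.1512, 23/86=0.2674, 1/86=0.0116
Proportions for morphospecies III (n=193): 29/193=0.1503, 19/193=0.0984, 36/193=0.1865, 33/193=0.1710, 49/193=0.2539, 27/193=0.1399
Σp_Iᵢ² = 0.4364² + 0.0061² + 0.0424² + 0.0061² + 0.2909² + 0.2182² = 0.190445 + 0.000037 + 0.001798 + 0.000037 + 0.084623 + 0.047611 = 0.324551
B_I = 1 / 0.324551 = 3.0812
Σp_IIᵢ² = 0.0056² + 0.1921² + 0.1186² + 0.1243² + 0.2938² + 0.2655² = 0.000031 + 0.036902 + 0.014066 + 0.015450 + 0.086318 + 0.070490 = 0.223257
B_II = 1 / 0.223257 = 4.4791
Σp_IVᵢ² = 0.0116² + 0.2674² + 0.2907² + 0.1512² + 0.2674² + 0.0116² = 0.000135 + 0.071503 + 0.084506 + 0.022861 + 0.071503 + 0.000135 = 0.250643
B_IV = 1 / 0.250643 = 3.9897
Σp_IIIᵢ² = 0.1503² + 0.0984² + 0.1865² + 0.1710² + 0.2539² + 0.1399² = 0.022590 + 0.009683 + 0.034782 + 0.029241 + 0.064465 + 0.019572 = 0.180333
B_III = 1 / 0.180333 = 5.5453
Ranking by B (broadest → narrowest): morphospecies III (5.55) > morphospecies II (4.48) > morphospecies IV (3.99) > morphospecies I (3.08)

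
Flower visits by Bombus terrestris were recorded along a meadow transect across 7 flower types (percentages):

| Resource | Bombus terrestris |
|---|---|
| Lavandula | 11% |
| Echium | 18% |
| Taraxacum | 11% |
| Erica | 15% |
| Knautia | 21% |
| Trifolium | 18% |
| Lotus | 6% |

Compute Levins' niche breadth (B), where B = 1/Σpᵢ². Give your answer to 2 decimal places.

Convert percentages to proportions (divide by 100).
Σpᵢ² = 0.11² + 0.18² + 0.11² + 0.15² + 0.21² + 0.18² + 0.06² = 0.0121 + 0.0324 + 0.0121 + 0.0225 + 0.0441 + 0.0324 + 0.0036 = 0.1592
B = 1 / 0.1592 = 6.2814

6.28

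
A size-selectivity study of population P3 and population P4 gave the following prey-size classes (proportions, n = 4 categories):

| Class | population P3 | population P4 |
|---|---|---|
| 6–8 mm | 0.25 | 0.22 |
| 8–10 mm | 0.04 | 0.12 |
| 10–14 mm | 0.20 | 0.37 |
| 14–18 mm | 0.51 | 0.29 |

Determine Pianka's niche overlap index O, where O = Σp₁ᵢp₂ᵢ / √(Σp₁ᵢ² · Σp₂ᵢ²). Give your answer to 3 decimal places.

Σ p₁ᵢp₂ᵢ = 0.0550 + 0.0048 + 0.0740 + 0.1479 = 0.2817
Σp_1ᵢ² = 0.25² + 0.04² + 0.20² + 0.51² = 0.0625 + 0.0016 + 0.0400 + 0.2601 = 0.3642
Σp_2ᵢ² = 0.22² + 0.12² + 0.37² + 0.29² = 0.0484 + 0.0144 + 0.1369 + 0.0841 = 0.2838
O = 0.2817 / √(0.3642 × 0.2838) = 0.2817 / 0.321496 = 0.87622

0.876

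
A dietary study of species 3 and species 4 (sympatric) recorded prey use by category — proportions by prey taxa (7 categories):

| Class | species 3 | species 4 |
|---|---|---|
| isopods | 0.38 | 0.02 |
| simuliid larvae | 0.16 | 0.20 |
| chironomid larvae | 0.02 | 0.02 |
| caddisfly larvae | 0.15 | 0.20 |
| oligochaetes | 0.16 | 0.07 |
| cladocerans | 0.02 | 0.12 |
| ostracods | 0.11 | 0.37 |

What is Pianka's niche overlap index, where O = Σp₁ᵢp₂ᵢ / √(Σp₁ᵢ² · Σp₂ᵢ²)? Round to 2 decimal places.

Σ p₁ᵢp₂ᵢ = 0.0076 + 0.0320 + 0.0004 + 0.0300 + 0.0112 + 0.0024 + 0.0407 = 0.1243
Σp_1ᵢ² = 0.38² + 0.16² + 0.02² + 0.15² + 0.16² + 0.02² + 0.11² = 0.1444 + 0.0256 + 0.0004 + 0.0225 + 0.0256 + 0.0004 + 0.0121 = 0.2310
Σp_2ᵢ² = 0.02² + 0.20² + 0.02² + 0.20² + 0.07² + 0.12² + 0.37² = 0.0004 + 0.0400 + 0.0004 + 0.0400 + 0.0049 + 0.0144 + 0.1369 = 0.2370
O = 0.1243 / √(0.2310 × 0.2370) = 0.1243 / 0.23398 = 0.5312

0.53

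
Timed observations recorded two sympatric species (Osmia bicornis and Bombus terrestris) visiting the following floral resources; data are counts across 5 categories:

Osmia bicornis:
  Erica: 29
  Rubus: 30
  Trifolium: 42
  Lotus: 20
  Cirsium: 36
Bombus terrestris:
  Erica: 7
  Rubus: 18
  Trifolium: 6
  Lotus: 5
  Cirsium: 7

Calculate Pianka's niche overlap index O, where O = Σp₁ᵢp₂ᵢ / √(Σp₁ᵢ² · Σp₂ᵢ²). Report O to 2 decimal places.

Proportions for Osmia bicornis (n=157): 29/157=0.1847, 30/157=0.1911, 42/157=0.2675, 20/157=0.1274, 36/157=0.2293
Proportions for Bombus terrestris (n=43): 7/43=0.1628, 18/43=0.4186, 6/43=0.1395, 5/43=0.1163, 7/43=0.1628
Σ p₁ᵢp₂ᵢ = 0.030069 + 0.079994 + 0.037316 + 0.014817 + 0.037330 = 0.199526
Σp_1ᵢ² = 0.1847² + 0.1911² + 0.2675² + 0.1274² + 0.2293² = 0.034114 + 0.036519 + 0.071556 + 0.016231 + 0.052578 = 0.210998
Σp_2ᵢ² = 0.1628² + 0.4186² + 0.1395² + 0.1163² + 0.1628² = 0.026504 + 0.175226 + 0.019460 + 0.013526 + 0.026504 = 0.261220
O = 0.199526 / √(0.210998 × 0.261220) = 0.199526 / 0.2347699 = 0.8499

0.85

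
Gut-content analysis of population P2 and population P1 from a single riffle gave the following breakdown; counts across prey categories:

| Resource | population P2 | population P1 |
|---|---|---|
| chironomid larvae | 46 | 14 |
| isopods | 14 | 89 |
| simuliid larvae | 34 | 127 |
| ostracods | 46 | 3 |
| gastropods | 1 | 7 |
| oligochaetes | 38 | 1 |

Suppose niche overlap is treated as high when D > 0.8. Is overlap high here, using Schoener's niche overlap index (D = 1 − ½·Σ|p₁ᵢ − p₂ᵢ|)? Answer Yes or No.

No

Proportions for population P2 (n=179): 46/179=0.2570, 14/179=0.0782, 34/179=0.1899, 46/179=0.2570, 1/179=0.0056, 38/179=0.2123
Proportions for population P1 (n=241): 14/241=0.0581, 89/241=0.3693, 127/241=0.5270, 3/241=0.0124, 7/241=0.0290, 1/241=0.0041
Σ|p₁ᵢ − p₂ᵢ| = 0.1989 + 0.2911 + 0.3371 + 0.2446 + 0.0234 + 0.2082 = 1.3033
D = 1 − ½ × 1.3033 = 1 − 0.65165 = 0.34835
D = 0.34835 < 0.8 → No.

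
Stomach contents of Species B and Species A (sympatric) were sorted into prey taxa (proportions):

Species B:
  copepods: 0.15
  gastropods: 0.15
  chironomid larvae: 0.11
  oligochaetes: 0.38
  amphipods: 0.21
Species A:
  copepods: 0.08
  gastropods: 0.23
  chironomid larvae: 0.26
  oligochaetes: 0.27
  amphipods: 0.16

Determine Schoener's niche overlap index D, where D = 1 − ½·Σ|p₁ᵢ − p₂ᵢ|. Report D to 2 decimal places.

Σ|p₁ᵢ − p₂ᵢ| = 0.07 + 0.08 + 0.15 + 0.11 + 0.05 = 0.46
D = 1 − ½ × 0.46 = 1 − 0.230 = 0.7700

0.77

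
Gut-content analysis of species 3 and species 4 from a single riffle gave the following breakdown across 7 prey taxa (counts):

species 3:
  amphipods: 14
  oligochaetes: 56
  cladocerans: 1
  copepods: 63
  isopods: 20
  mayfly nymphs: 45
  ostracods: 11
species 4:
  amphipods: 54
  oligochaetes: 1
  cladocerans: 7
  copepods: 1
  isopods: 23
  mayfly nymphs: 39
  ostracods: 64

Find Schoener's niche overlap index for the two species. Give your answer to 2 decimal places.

Proportions for species 3 (n=210): 14/210=0.0667, 56/210=0.2667, 1/210=0.0048, 63/210=0.3000, 20/210=0.0952, 45/210=0.2143, 11/210=0.0524
Proportions for species 4 (n=189): 54/189=0.2857, 1/189=0.0053, 7/189=0.0370, 1/189=0.0053, 23/189=0.1217, 39/189=0.2063, 64/189=0.3386
Σ|p₁ᵢ − p₂ᵢ| = 0.2190 + 0.2614 + 0.0322 + 0.2947 + 0.0265 + 0.0080 + 0.2862 = 1.1280
D = 1 − ½ × 1.1280 = 1 − 0.56400 = 0.43600

0.44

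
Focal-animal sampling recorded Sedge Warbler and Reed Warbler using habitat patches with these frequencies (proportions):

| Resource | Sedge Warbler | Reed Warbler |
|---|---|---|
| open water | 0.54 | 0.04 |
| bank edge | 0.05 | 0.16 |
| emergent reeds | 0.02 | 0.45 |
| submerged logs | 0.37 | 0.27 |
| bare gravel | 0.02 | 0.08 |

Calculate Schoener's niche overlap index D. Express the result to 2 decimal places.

Σ|p₁ᵢ − p₂ᵢ| = 0.50 + 0.11 + 0.43 + 0.10 + 0.06 = 1.20
D = 1 − ½ × 1.20 = 1 − 0.600 = 0.4000

0.40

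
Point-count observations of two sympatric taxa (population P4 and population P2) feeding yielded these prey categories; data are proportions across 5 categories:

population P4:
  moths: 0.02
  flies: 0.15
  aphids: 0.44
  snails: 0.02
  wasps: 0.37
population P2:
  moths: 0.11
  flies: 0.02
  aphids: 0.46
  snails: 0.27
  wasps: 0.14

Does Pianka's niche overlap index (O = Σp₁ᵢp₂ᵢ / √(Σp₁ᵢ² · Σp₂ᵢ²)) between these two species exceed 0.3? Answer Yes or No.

Σ p₁ᵢp₂ᵢ = 0.0022 + 0.0030 + 0.2024 + 0.0054 + 0.0518 = 0.2648
Σp_1ᵢ² = 0.02² + 0.15² + 0.44² + 0.02² + 0.37² = 0.0004 + 0.0225 + 0.1936 + 0.0004 + 0.1369 = 0.3538
Σp_2ᵢ² = 0.11² + 0.02² + 0.46² + 0.27² + 0.14² = 0.0121 + 0.0004 + 0.2116 + 0.0729 + 0.0196 = 0.3166
O = 0.2648 / √(0.3538 × 0.3166) = 0.2648 / 0.33468 = 0.7912
O = 0.7912 > 0.3 → Yes.

Yes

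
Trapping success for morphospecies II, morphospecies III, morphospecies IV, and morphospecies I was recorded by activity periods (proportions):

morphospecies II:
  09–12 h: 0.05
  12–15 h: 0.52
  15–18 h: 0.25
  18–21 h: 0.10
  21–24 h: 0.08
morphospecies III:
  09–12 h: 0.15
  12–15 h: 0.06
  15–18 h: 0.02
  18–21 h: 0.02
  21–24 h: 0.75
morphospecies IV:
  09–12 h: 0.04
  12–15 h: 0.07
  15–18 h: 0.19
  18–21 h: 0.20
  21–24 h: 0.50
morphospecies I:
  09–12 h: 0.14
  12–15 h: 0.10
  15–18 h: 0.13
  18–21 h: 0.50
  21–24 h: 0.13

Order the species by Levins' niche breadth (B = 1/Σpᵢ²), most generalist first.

Σp_IIᵢ² = 0.05² + 0.52² + 0.25² + 0.10² + 0.08² = 0.0025 + 0.2704 + 0.0625 + 0.0100 + 0.0064 = 0.3518
B_II = 1 / 0.3518 = 2.8425
Σp_IIIᵢ² = 0.15² + 0.06² + 0.02² + 0.02² + 0.75² = 0.0225 + 0.0036 + 0.0004 + 0.0004 + 0.5625 = 0.5894
B_III = 1 / 0.5894 = 1.6966
Σp_IVᵢ² = 0.04² + 0.07² + 0.19² + 0.20² + 0.50² = 0.0016 + 0.0049 + 0.0361 + 0.0400 + 0.2500 = 0.3326
B_IV = 1 / 0.3326 = 3.0066
Σp_Iᵢ² = 0.14² + 0.10² + 0.13² + 0.50² + 0.13² = 0.0196 + 0.0100 + 0.0169 + 0.2500 + 0.0169 = 0.3134
B_I = 1 / 0.3134 = 3.1908
Ranking by B (broadest → narrowest): morphospecies I (3.19) > morphospecies IV (3.01) > morphospecies II (2.84) > morphospecies III (1.70)

morphospecies I > morphospecies IV > morphospecies II > morphospecies III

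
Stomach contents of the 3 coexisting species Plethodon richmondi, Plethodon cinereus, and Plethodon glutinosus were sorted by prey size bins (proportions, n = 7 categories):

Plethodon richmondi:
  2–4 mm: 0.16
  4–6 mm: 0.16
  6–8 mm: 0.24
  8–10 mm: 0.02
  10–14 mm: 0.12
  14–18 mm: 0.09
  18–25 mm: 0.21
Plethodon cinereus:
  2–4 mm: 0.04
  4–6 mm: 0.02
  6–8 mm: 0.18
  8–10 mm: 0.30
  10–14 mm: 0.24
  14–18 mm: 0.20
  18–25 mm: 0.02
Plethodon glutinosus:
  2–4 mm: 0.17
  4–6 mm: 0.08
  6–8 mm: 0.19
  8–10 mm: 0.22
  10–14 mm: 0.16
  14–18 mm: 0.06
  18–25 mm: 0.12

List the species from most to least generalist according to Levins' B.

Σp_richᵢ² = 0.16² + 0.16² + 0.24² + 0.02² + 0.12² + 0.09² + 0.21² = 0.0256 + 0.0256 + 0.0576 + 0.0004 + 0.0144 + 0.0081 + 0.0441 = 0.1758
B_rich = 1 / 0.1758 = 5.6883
Σp_cineᵢ² = 0.04² + 0.02² + 0.18² + 0.30² + 0.24² + 0.20² + 0.02² = 0.0016 + 0.0004 + 0.0324 + 0.0900 + 0.0576 + 0.0400 + 0.0004 = 0.2224
B_cine = 1 / 0.2224 = 4.4964
Σp_glutᵢ² = 0.17² + 0.08² + 0.19² + 0.22² + 0.16² + 0.06² + 0.12² = 0.0289 + 0.0064 + 0.0361 + 0.0484 + 0.0256 + 0.0036 + 0.0144 = 0.1634
B_glut = 1 / 0.1634 = 6.1200
Ranking by B (broadest → narrowest): Plethodon glutinosus (6.12) > Plethodon richmondi (5.69) > Plethodon cinereus (4.50)

Plethodon glutinosus > Plethodon richmondi > Plethodon cinereus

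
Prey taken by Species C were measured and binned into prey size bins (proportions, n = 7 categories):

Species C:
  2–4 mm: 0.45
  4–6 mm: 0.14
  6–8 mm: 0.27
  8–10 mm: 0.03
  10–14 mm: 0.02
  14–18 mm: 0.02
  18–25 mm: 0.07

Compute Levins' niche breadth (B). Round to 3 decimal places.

3.316

Σpᵢ² = 0.45² + 0.14² + 0.27² + 0.03² + 0.02² + 0.02² + 0.07² = 0.2025 + 0.0196 + 0.0729 + 0.0009 + 0.0004 + 0.0004 + 0.0049 = 0.3016
B = 1 / 0.3016 = 3.31565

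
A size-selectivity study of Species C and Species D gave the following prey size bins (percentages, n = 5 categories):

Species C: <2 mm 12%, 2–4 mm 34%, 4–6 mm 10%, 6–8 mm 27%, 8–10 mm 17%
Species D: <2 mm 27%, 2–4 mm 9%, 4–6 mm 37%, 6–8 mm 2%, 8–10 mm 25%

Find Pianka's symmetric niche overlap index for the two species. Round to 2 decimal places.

0.57

Convert percentages to proportions (divide by 100).
Σ p₁ᵢp₂ᵢ = 0.0324 + 0.0306 + 0.0370 + 0.0054 + 0.0425 = 0.1479
Σp_1ᵢ² = 0.12² + 0.34² + 0.10² + 0.27² + 0.17² = 0.0144 + 0.1156 + 0.0100 + 0.0729 + 0.0289 = 0.2418
Σp_2ᵢ² = 0.27² + 0.09² + 0.37² + 0.02² + 0.25² = 0.0729 + 0.0081 + 0.1369 + 0.0004 + 0.0625 = 0.2808
O = 0.1479 / √(0.2418 × 0.2808) = 0.1479 / 0.26057 = 0.5676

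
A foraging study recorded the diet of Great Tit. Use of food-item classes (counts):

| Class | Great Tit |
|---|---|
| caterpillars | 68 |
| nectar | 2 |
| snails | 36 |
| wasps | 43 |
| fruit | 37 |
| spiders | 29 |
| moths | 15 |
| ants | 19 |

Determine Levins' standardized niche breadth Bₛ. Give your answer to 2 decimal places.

Proportions for Great Tit (n=249): 68/249=0.2731, 2/249=0.0080, 36/249=0.1446, 43/249=0.1727, 37/249=0.1486, 29/249=0.1165, 15/249=0.0602, 19/249=0.0763
Σpᵢ² = 0.2731² + 0.0080² + 0.1446² + 0.1727² + 0.1486² + 0.1165² + 0.0602² + 0.0763² = 0.074584 + 0.000064 + 0.020909 + 0.029825 + 0.022082 + 0.013572 + 0.003624 + 0.005822 = 0.170482
B = 1 / 0.170482 = 5.8657
Bₛ = (B − 1)/(n − 1) = (5.8657 − 1)/(8 − 1) = 4.8657/7 = 0.6951

0.70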